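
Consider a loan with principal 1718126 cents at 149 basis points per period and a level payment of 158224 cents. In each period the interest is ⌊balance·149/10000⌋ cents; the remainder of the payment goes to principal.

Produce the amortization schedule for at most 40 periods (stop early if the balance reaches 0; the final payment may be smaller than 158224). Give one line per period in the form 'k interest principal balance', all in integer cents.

1 25600 132624 1585502
2 23623 134601 1450901
3 21618 136606 1314295
4 19582 138642 1175653
5 17517 140707 1034946
6 15420 142804 892142
7 13292 144932 747210
8 11133 147091 600119
9 8941 149283 450836
10 6717 151507 299329
11 4460 153764 145565
12 2168 145565 0

1. interest=⌊1718126·149/10000⌋=25600; principal=158224-25600=132624; balance=1718126-132624=1585502
2. interest=⌊1585502·149/10000⌋=23623; principal=158224-23623=134601; balance=1585502-134601=1450901
3. interest=⌊1450901·149/10000⌋=21618; principal=158224-21618=136606; balance=1450901-136606=1314295
4. interest=⌊1314295·149/10000⌋=19582; principal=158224-19582=138642; balance=1314295-138642=1175653
5. interest=⌊1175653·149/10000⌋=17517; principal=158224-17517=140707; balance=1175653-140707=1034946
6. interest=⌊1034946·149/10000⌋=15420; principal=158224-15420=142804; balance=1034946-142804=892142
7. interest=⌊892142·149/10000⌋=13292; principal=158224-13292=144932; balance=892142-144932=747210
8. interest=⌊747210·149/10000⌋=11133; principal=158224-11133=147091; balance=747210-147091=600119
9. interest=⌊600119·149/10000⌋=8941; principal=158224-8941=149283; balance=600119-149283=450836
10. interest=⌊450836·149/10000⌋=6717; principal=158224-6717=151507; balance=450836-151507=299329
11. interest=⌊299329·149/10000⌋=4460; principal=158224-4460=153764; balance=299329-153764=145565
12. interest=⌊145565·149/10000⌋=2168; principal=min(158224-2168,145565)=145565; balance=145565-145565=0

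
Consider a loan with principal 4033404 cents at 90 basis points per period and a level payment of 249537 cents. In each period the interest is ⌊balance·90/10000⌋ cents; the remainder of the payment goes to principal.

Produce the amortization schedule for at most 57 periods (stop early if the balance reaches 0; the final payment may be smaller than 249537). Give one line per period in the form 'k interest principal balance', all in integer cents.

1 36300 213237 3820167
2 34381 215156 3605011
3 32445 217092 3387919
4 30491 219046 3168873
5 28519 221018 2947855
6 26530 223007 2724848
7 24523 225014 2499834
8 22498 227039 2272795
9 20455 229082 2043713
10 18393 231144 1812569
11 16313 233224 1579345
12 14214 235323 1344022
13 12096 237441 1106581
14 9959 239578 867003
15 7803 241734 625269
16 5627 243910 381359
17 3432 246105 135254
18 1217 135254 0

1. interest=⌊4033404·90/10000⌋=36300; principal=249537-36300=213237; balance=4033404-213237=3820167
2. interest=⌊3820167·90/10000⌋=34381; principal=249537-34381=215156; balance=3820167-215156=3605011
3. interest=⌊3605011·90/10000⌋=32445; principal=249537-32445=217092; balance=3605011-217092=3387919
4. interest=⌊3387919·90/10000⌋=30491; principal=249537-30491=219046; balance=3387919-219046=3168873
5. interest=⌊3168873·90/10000⌋=28519; principal=249537-28519=221018; balance=3168873-221018=2947855
6. interest=⌊2947855·90/10000⌋=26530; principal=249537-26530=223007; balance=2947855-223007=2724848
7. interest=⌊2724848·90/10000⌋=24523; principal=249537-24523=225014; balance=2724848-225014=2499834
8. interest=⌊2499834·90/10000⌋=22498; principal=249537-22498=227039; balance=2499834-227039=2272795
9. interest=⌊2272795·90/10000⌋=20455; principal=249537-20455=229082; balance=2272795-229082=2043713
10. interest=⌊2043713·90/10000⌋=18393; principal=249537-18393=231144; balance=2043713-231144=1812569
11. interest=⌊1812569·90/10000⌋=16313; principal=249537-16313=233224; balance=1812569-233224=1579345
12. interest=⌊1579345·90/10000⌋=14214; principal=249537-14214=235323; balance=1579345-235323=1344022
13. interest=⌊1344022·90/10000⌋=12096; principal=249537-12096=237441; balance=1344022-237441=1106581
14. interest=⌊1106581·90/10000⌋=9959; principal=249537-9959=239578; balance=1106581-239578=867003
15. interest=⌊867003·90/10000⌋=7803; principal=249537-7803=241734; balance=867003-241734=625269
16. interest=⌊625269·90/10000⌋=5627; principal=249537-5627=243910; balance=625269-243910=381359
17. interest=⌊381359·90/10000⌋=3432; principal=249537-3432=246105; balance=381359-246105=135254
18. interest=⌊135254·90/10000⌋=1217; principal=min(249537-1217,135254)=135254; balance=135254-135254=0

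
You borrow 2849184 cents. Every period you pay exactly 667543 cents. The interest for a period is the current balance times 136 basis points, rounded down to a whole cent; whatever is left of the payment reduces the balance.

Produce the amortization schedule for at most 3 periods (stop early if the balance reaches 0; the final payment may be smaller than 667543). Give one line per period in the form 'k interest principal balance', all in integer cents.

1 38748 628795 2220389
2 30197 637346 1583043
3 21529 646014 937029

1. interest=⌊2849184·136/10000⌋=38748; principal=667543-38748=628795; balance=2849184-628795=2220389
2. interest=⌊2220389·136/10000⌋=30197; principal=667543-30197=637346; balance=2220389-637346=1583043
3. interest=⌊1583043·136/10000⌋=21529; principal=667543-21529=646014; balance=1583043-646014=937029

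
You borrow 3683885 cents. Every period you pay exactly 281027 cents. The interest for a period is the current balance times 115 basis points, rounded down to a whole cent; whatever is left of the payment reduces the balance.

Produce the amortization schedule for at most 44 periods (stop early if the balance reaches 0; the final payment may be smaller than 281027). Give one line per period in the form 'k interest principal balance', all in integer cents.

1 42364 238663 3445222
2 39620 241407 3203815
3 36843 244184 2959631
4 34035 246992 2712639
5 31195 249832 2462807
6 28322 252705 2210102
7 25416 255611 1954491
8 22476 258551 1695940
9 19503 261524 1434416
10 16495 264532 1169884
11 13453 267574 902310
12 10376 270651 631659
13 7264 273763 357896
14 4115 276912 80984
15 931 80984 0

1. interest=⌊3683885·115/10000⌋=42364; principal=281027-42364=238663; balance=3683885-238663=3445222
2. interest=⌊3445222·115/10000⌋=39620; principal=281027-39620=241407; balance=3445222-241407=3203815
3. interest=⌊3203815·115/10000⌋=36843; principal=281027-36843=244184; balance=3203815-244184=2959631
4. interest=⌊2959631·115/10000⌋=34035; principal=281027-34035=246992; balance=2959631-246992=2712639
5. interest=⌊2712639·115/10000⌋=31195; principal=281027-31195=249832; balance=2712639-249832=2462807
6. interest=⌊2462807·115/10000⌋=28322; principal=281027-28322=252705; balance=2462807-252705=2210102
7. interest=⌊2210102·115/10000⌋=25416; principal=281027-25416=255611; balance=2210102-255611=1954491
8. interest=⌊1954491·115/10000⌋=22476; principal=281027-22476=258551; balance=1954491-258551=1695940
9. interest=⌊1695940·115/10000⌋=19503; principal=281027-19503=261524; balance=1695940-261524=1434416
10. interest=⌊1434416·115/10000⌋=16495; principal=281027-16495=264532; balance=1434416-264532=1169884
11. interest=⌊1169884·115/10000⌋=13453; principal=281027-13453=267574; balance=1169884-267574=902310
12. interest=⌊902310·115/10000⌋=10376; principal=281027-10376=270651; balance=902310-270651=631659
13. interest=⌊631659·115/10000⌋=7264; principal=281027-7264=273763; balance=631659-273763=357896
14. interest=⌊357896·115/10000⌋=4115; principal=281027-4115=276912; balance=357896-276912=80984
15. interest=⌊80984·115/10000⌋=931; principal=min(281027-931,80984)=80984; balance=80984-80984=0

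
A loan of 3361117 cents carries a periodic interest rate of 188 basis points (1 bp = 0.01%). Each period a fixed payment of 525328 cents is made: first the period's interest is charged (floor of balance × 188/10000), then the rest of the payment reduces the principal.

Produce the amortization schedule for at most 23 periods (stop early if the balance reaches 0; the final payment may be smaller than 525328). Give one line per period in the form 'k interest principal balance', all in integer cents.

1 63188 462140 2898977
2 54500 470828 2428149
3 45649 479679 1948470
4 36631 488697 1459773
5 27443 497885 961888
6 18083 507245 454643
7 8547 454643 0

1. interest=⌊3361117·188/10000⌋=63188; principal=525328-63188=462140; balance=3361117-462140=2898977
2. interest=⌊2898977·188/10000⌋=54500; principal=525328-54500=470828; balance=2898977-470828=2428149
3. interest=⌊2428149·188/10000⌋=45649; principal=525328-45649=479679; balance=2428149-479679=1948470
4. interest=⌊1948470·188/10000⌋=36631; principal=525328-36631=488697; balance=1948470-488697=1459773
5. interest=⌊1459773·188/10000⌋=27443; principal=525328-27443=497885; balance=1459773-497885=961888
6. interest=⌊961888·188/10000⌋=18083; principal=525328-18083=507245; balance=961888-507245=454643
7. interest=⌊454643·188/10000⌋=8547; principal=min(525328-8547,454643)=454643; balance=454643-454643=0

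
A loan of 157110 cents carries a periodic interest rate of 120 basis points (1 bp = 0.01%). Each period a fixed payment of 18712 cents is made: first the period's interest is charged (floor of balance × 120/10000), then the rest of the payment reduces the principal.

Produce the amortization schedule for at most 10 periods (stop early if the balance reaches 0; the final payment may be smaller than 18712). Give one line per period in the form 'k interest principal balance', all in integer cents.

1 1885 16827 140283
2 1683 17029 123254
3 1479 17233 106021
4 1272 17440 88581
5 1062 17650 70931
6 851 17861 53070
7 636 18076 34994
8 419 18293 16701
9 200 16701 0

1. interest=⌊157110·120/10000⌋=1885; principal=18712-1885=16827; balance=157110-16827=140283
2. interest=⌊140283·120/10000⌋=1683; principal=18712-1683=17029; balance=140283-17029=123254
3. interest=⌊123254·120/10000⌋=1479; principal=18712-1479=17233; balance=123254-17233=106021
4. interest=⌊106021·120/10000⌋=1272; principal=18712-1272=17440; balance=106021-17440=88581
5. interest=⌊88581·120/10000⌋=1062; principal=18712-1062=17650; balance=88581-17650=70931
6. interest=⌊70931·120/10000⌋=851; principal=18712-851=17861; balance=70931-17861=53070
7. interest=⌊53070·120/10000⌋=636; principal=18712-636=18076; balance=53070-18076=34994
8. interest=⌊34994·120/10000⌋=419; principal=18712-419=18293; balance=34994-18293=16701
9. interest=⌊16701·120/10000⌋=200; principal=min(18712-200,16701)=16701; balance=16701-16701=0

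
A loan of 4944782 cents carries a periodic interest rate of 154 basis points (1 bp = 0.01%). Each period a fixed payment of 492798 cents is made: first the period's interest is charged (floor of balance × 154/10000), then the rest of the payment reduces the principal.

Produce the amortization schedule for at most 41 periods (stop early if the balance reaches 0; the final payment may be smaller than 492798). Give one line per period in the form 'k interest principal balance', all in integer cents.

1. interest=⌊4944782·154/10000⌋=76149; principal=492798-76149=416649; balance=4944782-416649=4528133
2. interest=⌊4528133·154/10000⌋=69733; principal=492798-69733=423065; balance=4528133-423065=4105068
3. interest=⌊4105068·154/10000⌋=63218; principal=492798-63218=429580; balance=4105068-429580=3675488
4. interest=⌊3675488·154/10000⌋=56602; principal=492798-56602=436196; balance=3675488-436196=3239292
5. interest=⌊3239292·154/10000⌋=49885; principal=492798-49885=442913; balance=3239292-442913=2796379
6. interest=⌊2796379·154/10000⌋=43064; principal=492798-43064=449734; balance=2796379-449734=2346645
7. interest=⌊2346645·154/10000⌋=36138; principal=492798-36138=456660; balance=2346645-456660=1889985
8. interest=⌊1889985·154/10000⌋=29105; principal=492798-29105=463693; balance=1889985-463693=1426292
9. interest=⌊1426292·154/10000⌋=21964; principal=492798-21964=470834; balance=1426292-470834=955458
10. interest=⌊955458·154/10000⌋=14714; principal=492798-14714=478084; balance=955458-478084=477374
11. interest=⌊477374·154/10000⌋=7351; principal=min(492798-7351,477374)=477374; balance=477374-477374=0

1 76149 416649 4528133
2 69733 423065 4105068
3 63218 429580 3675488
4 56602 436196 3239292
5 49885 442913 2796379
6 43064 449734 2346645
7 36138 456660 1889985
8 29105 463693 1426292
9 21964 470834 955458
10 14714 478084 477374
11 7351 477374 0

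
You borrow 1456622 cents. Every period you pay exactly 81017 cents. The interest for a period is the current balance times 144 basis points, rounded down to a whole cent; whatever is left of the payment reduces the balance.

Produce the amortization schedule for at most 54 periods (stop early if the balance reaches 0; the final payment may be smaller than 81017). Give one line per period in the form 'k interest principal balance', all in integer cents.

1 20975 60042 1396580
2 20110 60907 1335673
3 19233 61784 1273889
4 18344 62673 1211216
5 17441 63576 1147640
6 16526 64491 1083149
7 15597 65420 1017729
8 14655 66362 951367
9 13699 67318 884049
10 12730 68287 815762
11 11746 69271 746491
12 10749 70268 676223
13 9737 71280 604943
14 8711 72306 532637
15 7669 73348 459289
16 6613 74404 384885
17 5542 75475 309410
18 4455 76562 232848
19 3353 77664 155184
20 2234 78783 76401
21 1100 76401 0

1. interest=⌊1456622·144/10000⌋=20975; principal=81017-20975=60042; balance=1456622-60042=1396580
2. interest=⌊1396580·144/10000⌋=20110; principal=81017-20110=60907; balance=1396580-60907=1335673
3. interest=⌊1335673·144/10000⌋=19233; principal=81017-19233=61784; balance=1335673-61784=1273889
4. interest=⌊1273889·144/10000⌋=18344; principal=81017-18344=62673; balance=1273889-62673=1211216
5. interest=⌊1211216·144/10000⌋=17441; principal=81017-17441=63576; balance=1211216-63576=1147640
6. interest=⌊1147640·144/10000⌋=16526; principal=81017-16526=64491; balance=1147640-64491=1083149
7. interest=⌊1083149·144/10000⌋=15597; principal=81017-15597=65420; balance=1083149-65420=1017729
8. interest=⌊1017729·144/10000⌋=14655; principal=81017-14655=66362; balance=1017729-66362=951367
9. interest=⌊951367·144/10000⌋=13699; principal=81017-13699=67318; balance=951367-67318=884049
10. interest=⌊884049·144/10000⌋=12730; principal=81017-12730=68287; balance=884049-68287=815762
11. interest=⌊815762·144/10000⌋=11746; principal=81017-11746=69271; balance=815762-69271=746491
12. interest=⌊746491·144/10000⌋=10749; principal=81017-10749=70268; balance=746491-70268=676223
13. interest=⌊676223·144/10000⌋=9737; principal=81017-9737=71280; balance=676223-71280=604943
14. interest=⌊604943·144/10000⌋=8711; principal=81017-8711=72306; balance=604943-72306=532637
15. interest=⌊532637·144/10000⌋=7669; principal=81017-7669=73348; balance=532637-73348=459289
16. interest=⌊459289·144/10000⌋=6613; principal=81017-6613=74404; balance=459289-74404=384885
17. interest=⌊384885·144/10000⌋=5542; principal=81017-5542=75475; balance=384885-75475=309410
18. interest=⌊309410·144/10000⌋=4455; principal=81017-4455=76562; balance=309410-76562=232848
19. interest=⌊232848·144/10000⌋=3353; principal=81017-3353=77664; balance=232848-77664=155184
20. interest=⌊155184·144/10000⌋=2234; principal=81017-2234=78783; balance=155184-78783=76401
21. interest=⌊76401·144/10000⌋=1100; principal=min(81017-1100,76401)=76401; balance=76401-76401=0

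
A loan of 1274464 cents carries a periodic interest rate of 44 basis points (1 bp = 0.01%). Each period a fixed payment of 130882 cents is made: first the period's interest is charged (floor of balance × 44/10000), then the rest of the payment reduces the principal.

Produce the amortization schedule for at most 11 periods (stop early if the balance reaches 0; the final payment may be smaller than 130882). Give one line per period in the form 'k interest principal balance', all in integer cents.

1. interest=⌊1274464·44/10000⌋=5607; principal=130882-5607=125275; balance=1274464-125275=1149189
2. interest=⌊1149189·44/10000⌋=5056; principal=130882-5056=125826; balance=1149189-125826=1023363
3. interest=⌊1023363·44/10000⌋=4502; principal=130882-4502=126380; balance=1023363-126380=896983
4. interest=⌊896983·44/10000⌋=3946; principal=130882-3946=126936; balance=896983-126936=770047
5. interest=⌊770047·44/10000⌋=3388; principal=130882-3388=127494; balance=770047-127494=642553
6. interest=⌊642553·44/10000⌋=2827; principal=130882-2827=128055; balance=642553-128055=514498
7. interest=⌊514498·44/10000⌋=2263; principal=130882-2263=128619; balance=514498-128619=385879
8. interest=⌊385879·44/10000⌋=1697; principal=130882-1697=129185; balance=385879-129185=256694
9. interest=⌊256694·44/10000⌋=1129; principal=130882-1129=129753; balance=256694-129753=126941
10. interest=⌊126941·44/10000⌋=558; principal=min(130882-558,126941)=126941; balance=126941-126941=0

1 5607 125275 1149189
2 5056 125826 1023363
3 4502 126380 896983
4 3946 126936 770047
5 3388 127494 642553
6 2827 128055 514498
7 2263 128619 385879
8 1697 129185 256694
9 1129 129753 126941
10 558 126941 0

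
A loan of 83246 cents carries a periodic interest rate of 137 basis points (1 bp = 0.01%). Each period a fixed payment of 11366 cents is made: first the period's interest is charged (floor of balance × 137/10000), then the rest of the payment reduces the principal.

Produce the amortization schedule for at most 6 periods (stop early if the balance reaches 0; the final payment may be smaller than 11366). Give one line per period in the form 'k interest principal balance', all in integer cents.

1 1140 10226 73020
2 1000 10366 62654
3 858 10508 52146
4 714 10652 41494
5 568 10798 30696
6 420 10946 19750

1. interest=⌊83246·137/10000⌋=1140; principal=11366-1140=10226; balance=83246-10226=73020
2. interest=⌊73020·137/10000⌋=1000; principal=11366-1000=10366; balance=73020-10366=62654
3. interest=⌊62654·137/10000⌋=858; principal=11366-858=10508; balance=62654-10508=52146
4. interest=⌊52146·137/10000⌋=714; principal=11366-714=10652; balance=52146-10652=41494
5. interest=⌊41494·137/10000⌋=568; principal=11366-568=10798; balance=41494-10798=30696
6. interest=⌊30696·137/10000⌋=420; principal=11366-420=10946; balance=30696-10946=19750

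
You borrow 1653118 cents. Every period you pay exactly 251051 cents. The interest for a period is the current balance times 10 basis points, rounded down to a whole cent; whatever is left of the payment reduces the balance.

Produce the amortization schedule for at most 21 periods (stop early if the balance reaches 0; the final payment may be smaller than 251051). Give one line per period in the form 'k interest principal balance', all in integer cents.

1 1653 249398 1403720
2 1403 249648 1154072
3 1154 249897 904175
4 904 250147 654028
5 654 250397 403631
6 403 250648 152983
7 152 152983 0

1. interest=⌊1653118·10/10000⌋=1653; principal=251051-1653=249398; balance=1653118-249398=1403720
2. interest=⌊1403720·10/10000⌋=1403; principal=251051-1403=249648; balance=1403720-249648=1154072
3. interest=⌊1154072·10/10000⌋=1154; principal=251051-1154=249897; balance=1154072-249897=904175
4. interest=⌊904175·10/10000⌋=904; principal=251051-904=250147; balance=904175-250147=654028
5. interest=⌊654028·10/10000⌋=654; principal=251051-654=250397; balance=654028-250397=403631
6. interest=⌊403631·10/10000⌋=403; principal=251051-403=250648; balance=403631-250648=152983
7. interest=⌊152983·10/10000⌋=152; principal=min(251051-152,152983)=152983; balance=152983-152983=0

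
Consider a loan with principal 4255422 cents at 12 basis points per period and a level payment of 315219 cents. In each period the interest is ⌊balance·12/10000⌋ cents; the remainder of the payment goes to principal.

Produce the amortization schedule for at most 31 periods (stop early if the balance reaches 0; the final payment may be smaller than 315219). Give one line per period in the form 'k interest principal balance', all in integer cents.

1. interest=⌊4255422·12/10000⌋=5106; principal=315219-5106=310113; balance=4255422-310113=3945309
2. interest=⌊3945309·12/10000⌋=4734; principal=315219-4734=310485; balance=3945309-310485=3634824
3. interest=⌊3634824·12/10000⌋=4361; principal=315219-4361=310858; balance=3634824-310858=3323966
4. interest=⌊3323966·12/10000⌋=3988; principal=315219-3988=311231; balance=3323966-311231=3012735
5. interest=⌊3012735·12/10000⌋=3615; principal=315219-3615=311604; balance=3012735-311604=2701131
6. interest=⌊2701131·12/10000⌋=3241; principal=315219-3241=311978; balance=2701131-311978=2389153
7. interest=⌊2389153·12/10000⌋=2866; principal=315219-2866=312353; balance=2389153-312353=2076800
8. interest=⌊2076800·12/10000⌋=2492; principal=315219-2492=312727; balance=2076800-312727=1764073
9. interest=⌊1764073·12/10000⌋=2116; principal=315219-2116=313103; balance=1764073-313103=1450970
10. interest=⌊1450970·12/10000⌋=1741; principal=315219-1741=313478; balance=1450970-313478=1137492
11. interest=⌊1137492·12/10000⌋=1364; principal=315219-1364=313855; balance=1137492-313855=823637
12. interest=⌊823637·12/10000⌋=988; principal=315219-988=314231; balance=823637-314231=509406
13. interest=⌊509406·12/10000⌋=611; principal=315219-611=314608; balance=509406-314608=194798
14. interest=⌊194798·12/10000⌋=233; principal=min(315219-233,194798)=194798; balance=194798-194798=0

1 5106 310113 3945309
2 4734 310485 3634824
3 4361 310858 3323966
4 3988 311231 3012735
5 3615 311604 2701131
6 3241 311978 2389153
7 2866 312353 2076800
8 2492 312727 1764073
9 2116 313103 1450970
10 1741 313478 1137492
11 1364 313855 823637
12 988 314231 509406
13 611 314608 194798
14 233 194798 0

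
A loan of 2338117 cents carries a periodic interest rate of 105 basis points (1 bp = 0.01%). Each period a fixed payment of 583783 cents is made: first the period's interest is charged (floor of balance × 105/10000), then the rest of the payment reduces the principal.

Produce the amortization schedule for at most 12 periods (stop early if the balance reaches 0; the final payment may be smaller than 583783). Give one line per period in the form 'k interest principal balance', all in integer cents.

1 24550 559233 1778884
2 18678 565105 1213779
3 12744 571039 642740
4 6748 577035 65705
5 689 65705 0

1. interest=⌊2338117·105/10000⌋=24550; principal=583783-24550=559233; balance=2338117-559233=1778884
2. interest=⌊1778884·105/10000⌋=18678; principal=583783-18678=565105; balance=1778884-565105=1213779
3. interest=⌊1213779·105/10000⌋=12744; principal=583783-12744=571039; balance=1213779-571039=642740
4. interest=⌊642740·105/10000⌋=6748; principal=583783-6748=577035; balance=642740-577035=65705
5. interest=⌊65705·105/10000⌋=689; principal=min(583783-689,65705)=65705; balance=65705-65705=0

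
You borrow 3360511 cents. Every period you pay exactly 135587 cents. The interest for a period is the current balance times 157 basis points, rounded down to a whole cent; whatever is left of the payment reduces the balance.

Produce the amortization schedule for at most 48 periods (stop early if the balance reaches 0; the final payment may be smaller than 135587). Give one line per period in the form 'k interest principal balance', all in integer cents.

1 52760 82827 3277684
2 51459 84128 3193556
3 50138 85449 3108107
4 48797 86790 3021317
5 47434 88153 2933164
6 46050 89537 2843627
7 44644 90943 2752684
8 43217 92370 2660314
9 41766 93821 2566493
10 40293 95294 2471199
11 38797 96790 2374409
12 37278 98309 2276100
13 35734 99853 2176247
14 34167 101420 2074827
15 32574 103013 1971814
16 30957 104630 1867184
17 29314 106273 1760911
18 27646 107941 1652970
19 25951 109636 1543334
20 24230 111357 1431977
21 22482 113105 1318872
22 20706 114881 1203991
23 18902 116685 1087306
24 17070 118517 968789
25 15209 120378 848411
26 13320 122267 726144
27 11400 124187 601957
28 9450 126137 475820
29 7470 128117 347703
30 5458 130129 217574
31 3415 132172 85402
32 1340 85402 0

1. interest=⌊3360511·157/10000⌋=52760; principal=135587-52760=82827; balance=3360511-82827=3277684
2. interest=⌊3277684·157/10000⌋=51459; principal=135587-51459=84128; balance=3277684-84128=3193556
3. interest=⌊3193556·157/10000⌋=50138; principal=135587-50138=85449; balance=3193556-85449=3108107
4. interest=⌊3108107·157/10000⌋=48797; principal=135587-48797=86790; balance=3108107-86790=3021317
5. interest=⌊3021317·157/10000⌋=47434; principal=135587-47434=88153; balance=3021317-88153=2933164
6. interest=⌊2933164·157/10000⌋=46050; principal=135587-46050=89537; balance=2933164-89537=2843627
7. interest=⌊2843627·157/10000⌋=44644; principal=135587-44644=90943; balance=2843627-90943=2752684
8. interest=⌊2752684·157/10000⌋=43217; principal=135587-43217=92370; balance=2752684-92370=2660314
9. interest=⌊2660314·157/10000⌋=41766; principal=135587-41766=93821; balance=2660314-93821=2566493
10. interest=⌊2566493·157/10000⌋=40293; principal=135587-40293=95294; balance=2566493-95294=2471199
11. interest=⌊2471199·157/10000⌋=38797; principal=135587-38797=96790; balance=2471199-96790=2374409
12. interest=⌊2374409·157/10000⌋=37278; principal=135587-37278=98309; balance=2374409-98309=2276100
13. interest=⌊2276100·157/10000⌋=35734; principal=135587-35734=99853; balance=2276100-99853=2176247
14. interest=⌊2176247·157/10000⌋=34167; principal=135587-34167=101420; balance=2176247-101420=2074827
15. interest=⌊2074827·157/10000⌋=32574; principal=135587-32574=103013; balance=2074827-103013=1971814
16. interest=⌊1971814·157/10000⌋=30957; principal=135587-30957=104630; balance=1971814-104630=1867184
17. interest=⌊1867184·157/10000⌋=29314; principal=135587-29314=106273; balance=1867184-106273=1760911
18. interest=⌊1760911·157/10000⌋=27646; principal=135587-27646=107941; balance=1760911-107941=1652970
19. interest=⌊1652970·157/10000⌋=25951; principal=135587-25951=109636; balance=1652970-109636=1543334
20. interest=⌊1543334·157/10000⌋=24230; principal=135587-24230=111357; balance=1543334-111357=1431977
21. interest=⌊1431977·157/10000⌋=22482; principal=135587-22482=113105; balance=1431977-113105=1318872
22. interest=⌊1318872·157/10000⌋=20706; principal=135587-20706=114881; balance=1318872-114881=1203991
23. interest=⌊1203991·157/10000⌋=18902; principal=135587-18902=116685; balance=1203991-116685=1087306
24. interest=⌊1087306·157/10000⌋=17070; principal=135587-17070=118517; balance=1087306-118517=968789
25. interest=⌊968789·157/10000⌋=15209; principal=135587-15209=120378; balance=968789-120378=848411
26. interest=⌊848411·157/10000⌋=13320; principal=135587-13320=122267; balance=848411-122267=726144
27. interest=⌊726144·157/10000⌋=11400; principal=135587-11400=124187; balance=726144-124187=601957
28. interest=⌊601957·157/10000⌋=9450; principal=135587-9450=126137; balance=601957-126137=475820
29. interest=⌊475820·157/10000⌋=7470; principal=135587-7470=128117; balance=475820-128117=347703
30. interest=⌊347703·157/10000⌋=5458; principal=135587-5458=130129; balance=347703-130129=217574
31. interest=⌊217574·157/10000⌋=3415; principal=135587-3415=132172; balance=217574-132172=85402
32. interest=⌊85402·157/10000⌋=1340; principal=min(135587-1340,85402)=85402; balance=85402-85402=0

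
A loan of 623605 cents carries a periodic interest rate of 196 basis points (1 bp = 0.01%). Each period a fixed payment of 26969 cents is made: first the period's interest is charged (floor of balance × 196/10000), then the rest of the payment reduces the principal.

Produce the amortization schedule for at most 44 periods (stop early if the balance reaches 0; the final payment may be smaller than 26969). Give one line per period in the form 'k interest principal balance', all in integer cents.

1. interest=⌊623605·196/10000⌋=12222; principal=26969-12222=14747; balance=623605-14747=608858
2. interest=⌊608858·196/10000⌋=11933; principal=26969-11933=15036; balance=608858-15036=593822
3. interest=⌊593822·196/10000⌋=11638; principal=26969-11638=15331; balance=593822-15331=578491
4. interest=⌊578491·196/10000⌋=11338; principal=26969-11338=15631; balance=578491-15631=562860
5. interest=⌊562860·196/10000⌋=11032; principal=26969-11032=15937; balance=562860-15937=546923
6. interest=⌊546923·196/10000⌋=10719; principal=26969-10719=16250; balance=546923-16250=530673
7. interest=⌊530673·196/10000⌋=10401; principal=26969-10401=16568; balance=530673-16568=514105
8. interest=⌊514105·196/10000⌋=10076; principal=26969-10076=16893; balance=514105-16893=497212
9. interest=⌊497212·196/10000⌋=9745; principal=26969-9745=17224; balance=497212-17224=479988
10. interest=⌊479988·196/10000⌋=9407; principal=26969-9407=17562; balance=479988-17562=462426
11. interest=⌊462426·196/10000⌋=9063; principal=26969-9063=17906; balance=462426-17906=444520
12. interest=⌊444520·196/10000⌋=8712; principal=26969-8712=18257; balance=444520-18257=426263
13. interest=⌊426263·196/10000⌋=8354; principal=26969-8354=18615; balance=426263-18615=407648
14. interest=⌊407648·196/10000⌋=7989; principal=26969-7989=18980; balance=407648-18980=388668
15. interest=⌊388668·196/10000⌋=7617; principal=26969-7617=19352; balance=388668-19352=369316
16. interest=⌊369316·196/10000⌋=7238; principal=26969-7238=19731; balance=369316-19731=349585
17. interest=⌊349585·196/10000⌋=6851; principal=26969-6851=20118; balance=349585-20118=329467
18. interest=⌊329467·196/10000⌋=6457; principal=26969-6457=20512; balance=329467-20512=308955
19. interest=⌊308955·196/10000⌋=6055; principal=26969-6055=20914; balance=308955-20914=288041
20. interest=⌊288041·196/10000⌋=5645; principal=26969-5645=21324; balance=288041-21324=266717
21. interest=⌊266717·196/10000⌋=5227; principal=26969-5227=21742; balance=266717-21742=244975
22. interest=⌊244975·196/10000⌋=4801; principal=26969-4801=22168; balance=244975-22168=222807
23. interest=⌊222807·196/10000⌋=4367; principal=26969-4367=22602; balance=222807-22602=200205
24. interest=⌊200205·196/10000⌋=3924; principal=26969-3924=23045; balance=200205-23045=177160
25. interest=⌊177160·196/10000⌋=3472; principal=26969-3472=23497; balance=177160-23497=153663
26. interest=⌊153663·196/10000⌋=3011; principal=26969-3011=23958; balance=153663-23958=129705
27. interest=⌊129705·196/10000⌋=2542; principal=26969-2542=24427; balance=129705-24427=105278
28. interest=⌊105278·196/10000⌋=2063; principal=26969-2063=24906; balance=105278-24906=80372
29. interest=⌊80372·196/10000⌋=1575; principal=26969-1575=25394; balance=80372-25394=54978
30. interest=⌊54978·196/10000⌋=1077; principal=26969-1077=25892; balance=54978-25892=29086
31. interest=⌊29086·196/10000⌋=570; principal=26969-570=26399; balance=29086-26399=2687
32. interest=⌊2687·196/10000⌋=52; principal=min(26969-52,2687)=2687; balance=2687-2687=0

1 12222 14747 608858
2 11933 15036 593822
3 11638 15331 578491
4 11338 15631 562860
5 11032 15937 546923
6 10719 16250 530673
7 10401 16568 514105
8 10076 16893 497212
9 9745 17224 479988
10 9407 17562 462426
11 9063 17906 444520
12 8712 18257 426263
13 8354 18615 407648
14 7989 18980 388668
15 7617 19352 369316
16 7238 19731 349585
17 6851 20118 329467
18 6457 20512 308955
19 6055 20914 288041
20 5645 21324 266717
21 5227 21742 244975
22 4801 22168 222807
23 4367 22602 200205
24 3924 23045 177160
25 3472 23497 153663
26 3011 23958 129705
27 2542 24427 105278
28 2063 24906 80372
29 1575 25394 54978
30 1077 25892 29086
31 570 26399 2687
32 52 2687 0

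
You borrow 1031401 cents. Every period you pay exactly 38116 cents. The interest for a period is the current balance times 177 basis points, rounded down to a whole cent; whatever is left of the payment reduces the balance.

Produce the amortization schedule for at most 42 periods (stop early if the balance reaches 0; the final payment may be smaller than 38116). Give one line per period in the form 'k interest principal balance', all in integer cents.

1 18255 19861 1011540
2 17904 20212 991328
3 17546 20570 970758
4 17182 20934 949824
5 16811 21305 928519
6 16434 21682 906837
7 16051 22065 884772
8 15660 22456 862316
9 15262 22854 839462
10 14858 23258 816204
11 14446 23670 792534
12 14027 24089 768445
13 13601 24515 743930
14 13167 24949 718981
15 12725 25391 693590
16 12276 25840 667750
17 11819 26297 641453
18 11353 26763 614690
19 10880 27236 587454
20 10397 27719 559735
21 9907 28209 531526
22 9408 28708 502818
23 8899 29217 473601
24 8382 29734 443867
25 7856 30260 413607
26 7320 30796 382811
27 6775 31341 351470
28 6221 31895 319575
29 5656 32460 287115
30 5081 33035 254080
31 4497 33619 220461
32 3902 34214 186247
33 3296 34820 151427
34 2680 35436 115991
35 2053 36063 79928
36 1414 36702 43226
37 765 37351 5875
38 103 5875 0

1. interest=⌊1031401·177/10000⌋=18255; principal=38116-18255=19861; balance=1031401-19861=1011540
2. interest=⌊1011540·177/10000⌋=17904; principal=38116-17904=20212; balance=1011540-20212=991328
3. interest=⌊991328·177/10000⌋=17546; principal=38116-17546=20570; balance=991328-20570=970758
4. interest=⌊970758·177/10000⌋=17182; principal=38116-17182=20934; balance=970758-20934=949824
5. interest=⌊949824·177/10000⌋=16811; principal=38116-16811=21305; balance=949824-21305=928519
6. interest=⌊928519·177/10000⌋=16434; principal=38116-16434=21682; balance=928519-21682=906837
7. interest=⌊906837·177/10000⌋=16051; principal=38116-16051=22065; balance=906837-22065=884772
8. interest=⌊884772·177/10000⌋=15660; principal=38116-15660=22456; balance=884772-22456=862316
9. interest=⌊862316·177/10000⌋=15262; principal=38116-15262=22854; balance=862316-22854=839462
10. interest=⌊839462·177/10000⌋=14858; principal=38116-14858=23258; balance=839462-23258=816204
11. interest=⌊816204·177/10000⌋=14446; principal=38116-14446=23670; balance=816204-23670=792534
12. interest=⌊792534·177/10000⌋=14027; principal=38116-14027=24089; balance=792534-24089=768445
13. interest=⌊768445·177/10000⌋=13601; principal=38116-13601=24515; balance=768445-24515=743930
14. interest=⌊743930·177/10000⌋=13167; principal=38116-13167=24949; balance=743930-24949=718981
15. interest=⌊718981·177/10000⌋=12725; principal=38116-12725=25391; balance=718981-25391=693590
16. interest=⌊693590·177/10000⌋=12276; principal=38116-12276=25840; balance=693590-25840=667750
17. interest=⌊667750·177/10000⌋=11819; principal=38116-11819=26297; balance=667750-26297=641453
18. interest=⌊641453·177/10000⌋=11353; principal=38116-11353=26763; balance=641453-26763=614690
19. interest=⌊614690·177/10000⌋=10880; principal=38116-10880=27236; balance=614690-27236=587454
20. interest=⌊587454·177/10000⌋=10397; principal=38116-10397=27719; balance=587454-27719=559735
21. interest=⌊559735·177/10000⌋=9907; principal=38116-9907=28209; balance=559735-28209=531526
22. interest=⌊531526·177/10000⌋=9408; principal=38116-9408=28708; balance=531526-28708=502818
23. interest=⌊502818·177/10000⌋=8899; principal=38116-8899=29217; balance=502818-29217=473601
24. interest=⌊473601·177/10000⌋=8382; principal=38116-8382=29734; balance=473601-29734=443867
25. interest=⌊443867·177/10000⌋=7856; principal=38116-7856=30260; balance=443867-30260=413607
26. interest=⌊413607·177/10000⌋=7320; principal=38116-7320=30796; balance=413607-30796=382811
27. interest=⌊382811·177/10000⌋=6775; principal=38116-6775=31341; balance=382811-31341=351470
28. interest=⌊351470·177/10000⌋=6221; principal=38116-6221=31895; balance=351470-31895=319575
29. interest=⌊319575·177/10000⌋=5656; principal=38116-5656=32460; balance=319575-32460=287115
30. interest=⌊287115·177/10000⌋=5081; principal=38116-5081=33035; balance=287115-33035=254080
31. interest=⌊254080·177/10000⌋=4497; principal=38116-4497=33619; balance=254080-33619=220461
32. interest=⌊220461·177/10000⌋=3902; principal=38116-3902=34214; balance=220461-34214=186247
33. interest=⌊186247·177/10000⌋=3296; principal=38116-3296=34820; balance=186247-34820=151427
34. interest=⌊151427·177/10000⌋=2680; principal=38116-2680=35436; balance=151427-35436=115991
35. interest=⌊115991·177/10000⌋=2053; principal=38116-2053=36063; balance=115991-36063=79928
36. interest=⌊79928·177/10000⌋=1414; principal=38116-1414=36702; balance=79928-36702=43226
37. interest=⌊43226·177/10000⌋=765; principal=38116-765=37351; balance=43226-37351=5875
38. interest=⌊5875·177/10000⌋=103; principal=min(38116-103,5875)=5875; balance=5875-5875=0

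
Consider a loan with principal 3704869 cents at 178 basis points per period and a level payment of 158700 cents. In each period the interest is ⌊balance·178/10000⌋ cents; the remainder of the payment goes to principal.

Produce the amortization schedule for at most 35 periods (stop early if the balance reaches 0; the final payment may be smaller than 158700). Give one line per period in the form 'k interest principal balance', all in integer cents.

1. interest=⌊3704869·178/10000⌋=65946; principal=158700-65946=92754; balance=3704869-92754=3612115
2. interest=⌊3612115·178/10000⌋=64295; principal=158700-64295=94405; balance=3612115-94405=3517710
3. interest=⌊3517710·178/10000⌋=62615; principal=158700-62615=96085; balance=3517710-96085=3421625
4. interest=⌊3421625·178/10000⌋=60904; principal=158700-60904=97796; balance=3421625-97796=3323829
5. interest=⌊3323829·178/10000⌋=59164; principal=158700-59164=99536; balance=3323829-99536=3224293
6. interest=⌊3224293·178/10000⌋=57392; principal=158700-57392=101308; balance=3224293-101308=3122985
7. interest=⌊3122985·178/10000⌋=55589; principal=158700-55589=103111; balance=3122985-103111=3019874
8. interest=⌊3019874·178/10000⌋=53753; principal=158700-53753=104947; balance=3019874-104947=2914927
9. interest=⌊2914927·178/10000⌋=51885; principal=158700-51885=106815; balance=2914927-106815=2808112
10. interest=⌊2808112·178/10000⌋=49984; principal=158700-49984=108716; balance=2808112-108716=2699396
11. interest=⌊2699396·178/10000⌋=48049; principal=158700-48049=110651; balance=2699396-110651=2588745
12. interest=⌊2588745·178/10000⌋=46079; principal=158700-46079=112621; balance=2588745-112621=2476124
13. interest=⌊2476124·178/10000⌋=44075; principal=158700-44075=114625; balance=2476124-114625=2361499
14. interest=⌊2361499·178/10000⌋=42034; principal=158700-42034=116666; balance=2361499-116666=2244833
15. interest=⌊2244833·178/10000⌋=39958; principal=158700-39958=118742; balance=2244833-118742=2126091
16. interest=⌊2126091·178/10000⌋=37844; principal=158700-37844=120856; balance=2126091-120856=2005235
17. interest=⌊2005235·178/10000⌋=35693; principal=158700-35693=123007; balance=2005235-123007=1882228
18. interest=⌊1882228·178/10000⌋=33503; principal=158700-33503=125197; balance=1882228-125197=1757031
19. interest=⌊1757031·178/10000⌋=31275; principal=158700-31275=127425; balance=1757031-127425=1629606
20. interest=⌊1629606·178/10000⌋=29006; principal=158700-29006=129694; balance=1629606-129694=1499912
21. interest=⌊1499912·178/10000⌋=26698; principal=158700-26698=132002; balance=1499912-132002=1367910
22. interest=⌊1367910·178/10000⌋=24348; principal=158700-24348=134352; balance=1367910-134352=1233558
23. interest=⌊1233558·178/10000⌋=21957; principal=158700-21957=136743; balance=1233558-136743=1096815
24. interest=⌊1096815·178/10000⌋=19523; principal=158700-19523=139177; balance=1096815-139177=957638
25. interest=⌊957638·178/10000⌋=17045; principal=158700-17045=141655; balance=957638-141655=815983
26. interest=⌊815983·178/10000⌋=14524; principal=158700-14524=144176; balance=815983-144176=671807
27. interest=⌊671807·178/10000⌋=11958; principal=158700-11958=146742; balance=671807-146742=525065
28. interest=⌊525065·178/10000⌋=9346; principal=158700-9346=149354; balance=525065-149354=375711
29. interest=⌊375711·178/10000⌋=6687; principal=158700-6687=152013; balance=375711-152013=223698
30. interest=⌊223698·178/10000⌋=3981; principal=158700-3981=154719; balance=223698-154719=68979
31. interest=⌊68979·178/10000⌋=1227; principal=min(158700-1227,68979)=68979; balance=68979-68979=0

1 65946 92754 3612115
2 64295 94405 3517710
3 62615 96085 3421625
4 60904 97796 3323829
5 59164 99536 3224293
6 57392 101308 3122985
7 55589 103111 3019874
8 53753 104947 2914927
9 51885 106815 2808112
10 49984 108716 2699396
11 48049 110651 2588745
12 46079 112621 2476124
13 44075 114625 2361499
14 42034 116666 2244833
15 39958 118742 2126091
16 37844 120856 2005235
17 35693 123007 1882228
18 33503 125197 1757031
19 31275 127425 1629606
20 29006 129694 1499912
21 26698 132002 1367910
22 24348 134352 1233558
23 21957 136743 1096815
24 19523 139177 957638
25 17045 141655 815983
26 14524 144176 671807
27 11958 146742 525065
28 9346 149354 375711
29 6687 152013 223698
30 3981 154719 68979
31 1227 68979 0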